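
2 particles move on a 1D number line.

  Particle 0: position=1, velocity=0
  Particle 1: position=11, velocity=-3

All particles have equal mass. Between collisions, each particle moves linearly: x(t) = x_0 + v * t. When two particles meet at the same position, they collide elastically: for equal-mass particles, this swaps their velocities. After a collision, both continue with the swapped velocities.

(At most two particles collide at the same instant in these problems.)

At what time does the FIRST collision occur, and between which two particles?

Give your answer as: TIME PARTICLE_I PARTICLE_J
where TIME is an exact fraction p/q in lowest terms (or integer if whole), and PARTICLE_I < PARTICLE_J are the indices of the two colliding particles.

Answer: 10/3 0 1

Derivation:
Pair (0,1): pos 1,11 vel 0,-3 -> gap=10, closing at 3/unit, collide at t=10/3
Earliest collision: t=10/3 between 0 and 1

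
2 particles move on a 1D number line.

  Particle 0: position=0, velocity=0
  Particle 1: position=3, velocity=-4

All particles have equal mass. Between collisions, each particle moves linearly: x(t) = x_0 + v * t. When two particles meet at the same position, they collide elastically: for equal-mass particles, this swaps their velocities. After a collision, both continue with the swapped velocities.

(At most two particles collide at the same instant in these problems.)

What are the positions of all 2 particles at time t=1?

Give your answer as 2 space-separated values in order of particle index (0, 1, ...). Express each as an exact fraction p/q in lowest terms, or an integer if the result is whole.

Answer: -1 0

Derivation:
Collision at t=3/4: particles 0 and 1 swap velocities; positions: p0=0 p1=0; velocities now: v0=-4 v1=0
Advance to t=1 (no further collisions before then); velocities: v0=-4 v1=0; positions = -1 0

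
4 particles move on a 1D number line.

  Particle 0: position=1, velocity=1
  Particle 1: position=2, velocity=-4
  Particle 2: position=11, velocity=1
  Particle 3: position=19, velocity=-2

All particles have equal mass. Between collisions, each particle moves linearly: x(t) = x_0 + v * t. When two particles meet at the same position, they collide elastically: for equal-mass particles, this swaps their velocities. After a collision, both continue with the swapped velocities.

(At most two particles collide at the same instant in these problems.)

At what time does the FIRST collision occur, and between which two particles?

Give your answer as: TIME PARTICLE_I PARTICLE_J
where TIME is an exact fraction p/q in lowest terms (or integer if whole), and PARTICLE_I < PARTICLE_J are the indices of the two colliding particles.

Pair (0,1): pos 1,2 vel 1,-4 -> gap=1, closing at 5/unit, collide at t=1/5
Pair (1,2): pos 2,11 vel -4,1 -> not approaching (rel speed -5 <= 0)
Pair (2,3): pos 11,19 vel 1,-2 -> gap=8, closing at 3/unit, collide at t=8/3
Earliest collision: t=1/5 between 0 and 1

Answer: 1/5 0 1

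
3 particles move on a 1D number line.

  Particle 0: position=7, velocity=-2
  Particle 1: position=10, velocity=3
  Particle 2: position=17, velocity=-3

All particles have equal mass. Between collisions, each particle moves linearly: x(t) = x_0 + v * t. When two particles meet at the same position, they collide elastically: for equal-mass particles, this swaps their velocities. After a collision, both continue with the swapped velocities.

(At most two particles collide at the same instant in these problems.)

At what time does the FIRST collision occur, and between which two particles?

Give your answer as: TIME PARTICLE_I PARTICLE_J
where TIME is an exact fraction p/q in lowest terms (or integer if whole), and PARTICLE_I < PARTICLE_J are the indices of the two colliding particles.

Answer: 7/6 1 2

Derivation:
Pair (0,1): pos 7,10 vel -2,3 -> not approaching (rel speed -5 <= 0)
Pair (1,2): pos 10,17 vel 3,-3 -> gap=7, closing at 6/unit, collide at t=7/6
Earliest collision: t=7/6 between 1 and 2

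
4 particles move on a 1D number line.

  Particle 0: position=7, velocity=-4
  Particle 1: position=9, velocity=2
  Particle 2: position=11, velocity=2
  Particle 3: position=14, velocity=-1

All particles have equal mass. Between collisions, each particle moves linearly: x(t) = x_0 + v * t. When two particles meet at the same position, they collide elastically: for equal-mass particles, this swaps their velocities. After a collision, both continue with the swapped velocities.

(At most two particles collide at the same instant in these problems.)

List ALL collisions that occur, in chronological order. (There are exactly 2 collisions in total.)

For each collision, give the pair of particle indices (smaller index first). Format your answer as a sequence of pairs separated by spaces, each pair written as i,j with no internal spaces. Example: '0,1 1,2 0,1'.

Answer: 2,3 1,2

Derivation:
Collision at t=1: particles 2 and 3 swap velocities; positions: p0=3 p1=11 p2=13 p3=13; velocities now: v0=-4 v1=2 v2=-1 v3=2
Collision at t=5/3: particles 1 and 2 swap velocities; positions: p0=1/3 p1=37/3 p2=37/3 p3=43/3; velocities now: v0=-4 v1=-1 v2=2 v3=2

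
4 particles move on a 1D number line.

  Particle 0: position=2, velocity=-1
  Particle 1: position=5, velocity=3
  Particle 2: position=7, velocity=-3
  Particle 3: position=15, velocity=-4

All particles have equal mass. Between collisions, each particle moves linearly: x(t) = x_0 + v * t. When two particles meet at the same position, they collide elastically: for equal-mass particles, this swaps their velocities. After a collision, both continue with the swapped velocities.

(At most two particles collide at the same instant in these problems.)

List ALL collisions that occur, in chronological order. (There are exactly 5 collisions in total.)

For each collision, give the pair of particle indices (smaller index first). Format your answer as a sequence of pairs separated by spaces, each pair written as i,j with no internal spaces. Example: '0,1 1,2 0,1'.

Answer: 1,2 2,3 0,1 1,2 0,1

Derivation:
Collision at t=1/3: particles 1 and 2 swap velocities; positions: p0=5/3 p1=6 p2=6 p3=41/3; velocities now: v0=-1 v1=-3 v2=3 v3=-4
Collision at t=10/7: particles 2 and 3 swap velocities; positions: p0=4/7 p1=19/7 p2=65/7 p3=65/7; velocities now: v0=-1 v1=-3 v2=-4 v3=3
Collision at t=5/2: particles 0 and 1 swap velocities; positions: p0=-1/2 p1=-1/2 p2=5 p3=25/2; velocities now: v0=-3 v1=-1 v2=-4 v3=3
Collision at t=13/3: particles 1 and 2 swap velocities; positions: p0=-6 p1=-7/3 p2=-7/3 p3=18; velocities now: v0=-3 v1=-4 v2=-1 v3=3
Collision at t=8: particles 0 and 1 swap velocities; positions: p0=-17 p1=-17 p2=-6 p3=29; velocities now: v0=-4 v1=-3 v2=-1 v3=3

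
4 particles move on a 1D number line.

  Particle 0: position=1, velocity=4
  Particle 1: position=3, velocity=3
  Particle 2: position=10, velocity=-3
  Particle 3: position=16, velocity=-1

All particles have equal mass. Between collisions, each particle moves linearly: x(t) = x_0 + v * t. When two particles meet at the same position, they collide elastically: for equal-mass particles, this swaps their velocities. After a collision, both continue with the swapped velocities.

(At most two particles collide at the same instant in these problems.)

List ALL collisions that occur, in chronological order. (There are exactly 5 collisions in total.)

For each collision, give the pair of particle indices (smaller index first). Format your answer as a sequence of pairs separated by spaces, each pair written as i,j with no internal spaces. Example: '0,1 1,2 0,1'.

Answer: 1,2 0,1 1,2 2,3 1,2

Derivation:
Collision at t=7/6: particles 1 and 2 swap velocities; positions: p0=17/3 p1=13/2 p2=13/2 p3=89/6; velocities now: v0=4 v1=-3 v2=3 v3=-1
Collision at t=9/7: particles 0 and 1 swap velocities; positions: p0=43/7 p1=43/7 p2=48/7 p3=103/7; velocities now: v0=-3 v1=4 v2=3 v3=-1
Collision at t=2: particles 1 and 2 swap velocities; positions: p0=4 p1=9 p2=9 p3=14; velocities now: v0=-3 v1=3 v2=4 v3=-1
Collision at t=3: particles 2 and 3 swap velocities; positions: p0=1 p1=12 p2=13 p3=13; velocities now: v0=-3 v1=3 v2=-1 v3=4
Collision at t=13/4: particles 1 and 2 swap velocities; positions: p0=1/4 p1=51/4 p2=51/4 p3=14; velocities now: v0=-3 v1=-1 v2=3 v3=4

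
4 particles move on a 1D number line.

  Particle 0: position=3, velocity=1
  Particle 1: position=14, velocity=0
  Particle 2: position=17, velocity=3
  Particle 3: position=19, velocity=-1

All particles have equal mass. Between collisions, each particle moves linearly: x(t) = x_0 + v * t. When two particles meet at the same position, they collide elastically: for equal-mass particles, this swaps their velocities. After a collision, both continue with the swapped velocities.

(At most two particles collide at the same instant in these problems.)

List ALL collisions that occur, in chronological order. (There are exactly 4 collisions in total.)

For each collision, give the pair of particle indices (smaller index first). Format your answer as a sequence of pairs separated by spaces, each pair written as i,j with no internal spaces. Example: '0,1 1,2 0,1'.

Collision at t=1/2: particles 2 and 3 swap velocities; positions: p0=7/2 p1=14 p2=37/2 p3=37/2; velocities now: v0=1 v1=0 v2=-1 v3=3
Collision at t=5: particles 1 and 2 swap velocities; positions: p0=8 p1=14 p2=14 p3=32; velocities now: v0=1 v1=-1 v2=0 v3=3
Collision at t=8: particles 0 and 1 swap velocities; positions: p0=11 p1=11 p2=14 p3=41; velocities now: v0=-1 v1=1 v2=0 v3=3
Collision at t=11: particles 1 and 2 swap velocities; positions: p0=8 p1=14 p2=14 p3=50; velocities now: v0=-1 v1=0 v2=1 v3=3

Answer: 2,3 1,2 0,1 1,2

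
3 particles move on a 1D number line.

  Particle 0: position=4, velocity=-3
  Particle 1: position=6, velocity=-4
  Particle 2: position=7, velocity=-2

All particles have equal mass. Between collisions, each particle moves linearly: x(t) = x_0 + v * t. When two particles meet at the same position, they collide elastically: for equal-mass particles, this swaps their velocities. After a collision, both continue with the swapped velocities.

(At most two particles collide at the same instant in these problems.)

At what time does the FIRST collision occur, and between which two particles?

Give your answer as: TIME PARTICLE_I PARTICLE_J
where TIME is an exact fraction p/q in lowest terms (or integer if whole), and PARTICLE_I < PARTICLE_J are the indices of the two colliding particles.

Pair (0,1): pos 4,6 vel -3,-4 -> gap=2, closing at 1/unit, collide at t=2
Pair (1,2): pos 6,7 vel -4,-2 -> not approaching (rel speed -2 <= 0)
Earliest collision: t=2 between 0 and 1

Answer: 2 0 1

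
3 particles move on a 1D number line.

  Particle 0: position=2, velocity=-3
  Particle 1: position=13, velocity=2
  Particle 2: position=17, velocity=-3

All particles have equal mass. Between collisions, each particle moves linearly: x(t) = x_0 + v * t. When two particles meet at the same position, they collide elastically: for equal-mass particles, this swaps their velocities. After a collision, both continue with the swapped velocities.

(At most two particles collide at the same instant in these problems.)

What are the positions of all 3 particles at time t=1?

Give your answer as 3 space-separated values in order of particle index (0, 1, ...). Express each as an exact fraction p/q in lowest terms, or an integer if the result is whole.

Collision at t=4/5: particles 1 and 2 swap velocities; positions: p0=-2/5 p1=73/5 p2=73/5; velocities now: v0=-3 v1=-3 v2=2
Advance to t=1 (no further collisions before then); velocities: v0=-3 v1=-3 v2=2; positions = -1 14 15

Answer: -1 14 15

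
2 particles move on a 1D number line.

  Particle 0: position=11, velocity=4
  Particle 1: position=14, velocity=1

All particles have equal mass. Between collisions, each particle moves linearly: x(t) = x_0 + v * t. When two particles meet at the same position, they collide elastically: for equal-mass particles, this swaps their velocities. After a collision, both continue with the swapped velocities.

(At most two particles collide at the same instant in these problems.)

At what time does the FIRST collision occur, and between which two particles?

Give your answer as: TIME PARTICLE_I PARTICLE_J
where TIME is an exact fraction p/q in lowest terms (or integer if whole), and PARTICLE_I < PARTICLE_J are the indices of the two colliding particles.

Answer: 1 0 1

Derivation:
Pair (0,1): pos 11,14 vel 4,1 -> gap=3, closing at 3/unit, collide at t=1
Earliest collision: t=1 between 0 and 1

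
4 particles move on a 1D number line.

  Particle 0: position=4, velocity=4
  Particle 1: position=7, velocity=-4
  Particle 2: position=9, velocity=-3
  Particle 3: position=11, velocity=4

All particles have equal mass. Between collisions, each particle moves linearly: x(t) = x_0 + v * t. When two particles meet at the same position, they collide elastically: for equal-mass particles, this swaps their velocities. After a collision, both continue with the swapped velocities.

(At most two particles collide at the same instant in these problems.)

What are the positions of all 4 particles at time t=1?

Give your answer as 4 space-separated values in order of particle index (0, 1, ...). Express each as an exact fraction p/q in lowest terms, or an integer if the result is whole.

Collision at t=3/8: particles 0 and 1 swap velocities; positions: p0=11/2 p1=11/2 p2=63/8 p3=25/2; velocities now: v0=-4 v1=4 v2=-3 v3=4
Collision at t=5/7: particles 1 and 2 swap velocities; positions: p0=29/7 p1=48/7 p2=48/7 p3=97/7; velocities now: v0=-4 v1=-3 v2=4 v3=4
Advance to t=1 (no further collisions before then); velocities: v0=-4 v1=-3 v2=4 v3=4; positions = 3 6 8 15

Answer: 3 6 8 15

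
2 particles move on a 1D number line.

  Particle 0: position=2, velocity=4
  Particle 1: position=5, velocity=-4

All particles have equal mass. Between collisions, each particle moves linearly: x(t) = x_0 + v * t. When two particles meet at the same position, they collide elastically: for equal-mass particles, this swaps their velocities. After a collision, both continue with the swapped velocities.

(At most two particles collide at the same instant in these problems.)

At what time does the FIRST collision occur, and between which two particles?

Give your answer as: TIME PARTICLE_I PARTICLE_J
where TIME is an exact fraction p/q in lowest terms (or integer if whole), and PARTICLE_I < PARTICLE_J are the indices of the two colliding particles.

Pair (0,1): pos 2,5 vel 4,-4 -> gap=3, closing at 8/unit, collide at t=3/8
Earliest collision: t=3/8 between 0 and 1

Answer: 3/8 0 1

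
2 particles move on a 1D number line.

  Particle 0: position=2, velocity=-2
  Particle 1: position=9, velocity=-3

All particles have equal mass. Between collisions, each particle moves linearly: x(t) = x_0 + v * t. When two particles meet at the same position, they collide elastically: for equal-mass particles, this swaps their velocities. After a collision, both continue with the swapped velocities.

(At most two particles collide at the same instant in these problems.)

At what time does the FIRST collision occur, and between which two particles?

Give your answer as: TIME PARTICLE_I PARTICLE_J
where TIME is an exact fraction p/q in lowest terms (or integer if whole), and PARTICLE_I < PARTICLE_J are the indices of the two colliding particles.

Answer: 7 0 1

Derivation:
Pair (0,1): pos 2,9 vel -2,-3 -> gap=7, closing at 1/unit, collide at t=7
Earliest collision: t=7 between 0 and 1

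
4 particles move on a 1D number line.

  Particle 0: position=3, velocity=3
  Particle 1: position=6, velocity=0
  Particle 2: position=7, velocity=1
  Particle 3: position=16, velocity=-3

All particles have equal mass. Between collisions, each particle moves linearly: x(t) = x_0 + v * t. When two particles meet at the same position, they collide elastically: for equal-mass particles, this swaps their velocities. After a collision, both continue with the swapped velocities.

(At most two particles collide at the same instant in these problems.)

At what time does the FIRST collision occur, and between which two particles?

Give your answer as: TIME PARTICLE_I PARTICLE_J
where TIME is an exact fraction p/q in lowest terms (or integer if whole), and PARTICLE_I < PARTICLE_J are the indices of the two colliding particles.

Answer: 1 0 1

Derivation:
Pair (0,1): pos 3,6 vel 3,0 -> gap=3, closing at 3/unit, collide at t=1
Pair (1,2): pos 6,7 vel 0,1 -> not approaching (rel speed -1 <= 0)
Pair (2,3): pos 7,16 vel 1,-3 -> gap=9, closing at 4/unit, collide at t=9/4
Earliest collision: t=1 between 0 and 1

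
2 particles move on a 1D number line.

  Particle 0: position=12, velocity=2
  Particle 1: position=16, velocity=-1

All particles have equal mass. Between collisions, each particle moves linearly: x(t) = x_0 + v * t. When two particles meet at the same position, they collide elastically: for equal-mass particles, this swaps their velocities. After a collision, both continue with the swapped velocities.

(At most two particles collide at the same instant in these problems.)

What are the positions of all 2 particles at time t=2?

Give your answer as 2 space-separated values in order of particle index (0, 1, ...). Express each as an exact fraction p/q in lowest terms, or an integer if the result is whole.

Collision at t=4/3: particles 0 and 1 swap velocities; positions: p0=44/3 p1=44/3; velocities now: v0=-1 v1=2
Advance to t=2 (no further collisions before then); velocities: v0=-1 v1=2; positions = 14 16

Answer: 14 16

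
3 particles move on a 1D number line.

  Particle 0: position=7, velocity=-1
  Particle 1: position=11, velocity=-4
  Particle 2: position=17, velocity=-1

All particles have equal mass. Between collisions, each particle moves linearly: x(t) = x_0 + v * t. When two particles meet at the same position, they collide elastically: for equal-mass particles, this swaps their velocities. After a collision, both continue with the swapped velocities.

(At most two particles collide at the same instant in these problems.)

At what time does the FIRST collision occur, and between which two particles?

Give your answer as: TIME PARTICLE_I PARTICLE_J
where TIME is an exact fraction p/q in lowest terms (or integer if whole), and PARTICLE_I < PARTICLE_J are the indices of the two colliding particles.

Pair (0,1): pos 7,11 vel -1,-4 -> gap=4, closing at 3/unit, collide at t=4/3
Pair (1,2): pos 11,17 vel -4,-1 -> not approaching (rel speed -3 <= 0)
Earliest collision: t=4/3 between 0 and 1

Answer: 4/3 0 1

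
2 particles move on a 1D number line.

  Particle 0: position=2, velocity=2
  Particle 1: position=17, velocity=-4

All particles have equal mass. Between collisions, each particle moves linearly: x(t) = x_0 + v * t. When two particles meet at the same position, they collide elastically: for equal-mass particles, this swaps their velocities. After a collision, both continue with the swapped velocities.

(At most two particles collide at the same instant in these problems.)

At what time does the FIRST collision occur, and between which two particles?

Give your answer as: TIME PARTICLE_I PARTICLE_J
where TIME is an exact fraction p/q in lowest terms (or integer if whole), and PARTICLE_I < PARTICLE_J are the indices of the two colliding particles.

Pair (0,1): pos 2,17 vel 2,-4 -> gap=15, closing at 6/unit, collide at t=5/2
Earliest collision: t=5/2 between 0 and 1

Answer: 5/2 0 1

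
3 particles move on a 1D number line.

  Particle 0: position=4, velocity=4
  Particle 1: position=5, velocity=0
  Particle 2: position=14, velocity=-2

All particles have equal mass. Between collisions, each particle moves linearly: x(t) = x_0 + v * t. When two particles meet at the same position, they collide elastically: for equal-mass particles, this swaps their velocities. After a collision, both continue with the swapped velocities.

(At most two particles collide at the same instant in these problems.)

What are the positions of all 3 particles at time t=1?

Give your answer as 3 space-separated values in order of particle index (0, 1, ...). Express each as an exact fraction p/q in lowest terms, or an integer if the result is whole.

Answer: 5 8 12

Derivation:
Collision at t=1/4: particles 0 and 1 swap velocities; positions: p0=5 p1=5 p2=27/2; velocities now: v0=0 v1=4 v2=-2
Advance to t=1 (no further collisions before then); velocities: v0=0 v1=4 v2=-2; positions = 5 8 12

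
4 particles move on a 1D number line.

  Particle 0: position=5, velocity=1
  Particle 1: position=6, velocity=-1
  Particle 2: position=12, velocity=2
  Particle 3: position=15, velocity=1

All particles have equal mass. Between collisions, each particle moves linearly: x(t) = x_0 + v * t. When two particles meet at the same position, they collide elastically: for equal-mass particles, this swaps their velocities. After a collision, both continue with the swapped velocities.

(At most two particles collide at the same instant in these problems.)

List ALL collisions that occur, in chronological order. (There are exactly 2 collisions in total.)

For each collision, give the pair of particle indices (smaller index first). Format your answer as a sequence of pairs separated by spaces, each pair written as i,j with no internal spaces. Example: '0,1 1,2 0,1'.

Answer: 0,1 2,3

Derivation:
Collision at t=1/2: particles 0 and 1 swap velocities; positions: p0=11/2 p1=11/2 p2=13 p3=31/2; velocities now: v0=-1 v1=1 v2=2 v3=1
Collision at t=3: particles 2 and 3 swap velocities; positions: p0=3 p1=8 p2=18 p3=18; velocities now: v0=-1 v1=1 v2=1 v3=2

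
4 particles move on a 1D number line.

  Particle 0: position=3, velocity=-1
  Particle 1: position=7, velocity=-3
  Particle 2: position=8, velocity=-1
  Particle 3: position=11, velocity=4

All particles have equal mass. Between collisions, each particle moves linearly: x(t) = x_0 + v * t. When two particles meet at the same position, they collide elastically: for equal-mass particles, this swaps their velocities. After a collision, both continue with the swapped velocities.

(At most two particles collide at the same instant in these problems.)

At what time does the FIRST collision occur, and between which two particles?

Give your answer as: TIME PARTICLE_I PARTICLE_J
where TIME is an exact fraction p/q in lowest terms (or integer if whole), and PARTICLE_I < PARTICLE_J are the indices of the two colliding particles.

Answer: 2 0 1

Derivation:
Pair (0,1): pos 3,7 vel -1,-3 -> gap=4, closing at 2/unit, collide at t=2
Pair (1,2): pos 7,8 vel -3,-1 -> not approaching (rel speed -2 <= 0)
Pair (2,3): pos 8,11 vel -1,4 -> not approaching (rel speed -5 <= 0)
Earliest collision: t=2 between 0 and 1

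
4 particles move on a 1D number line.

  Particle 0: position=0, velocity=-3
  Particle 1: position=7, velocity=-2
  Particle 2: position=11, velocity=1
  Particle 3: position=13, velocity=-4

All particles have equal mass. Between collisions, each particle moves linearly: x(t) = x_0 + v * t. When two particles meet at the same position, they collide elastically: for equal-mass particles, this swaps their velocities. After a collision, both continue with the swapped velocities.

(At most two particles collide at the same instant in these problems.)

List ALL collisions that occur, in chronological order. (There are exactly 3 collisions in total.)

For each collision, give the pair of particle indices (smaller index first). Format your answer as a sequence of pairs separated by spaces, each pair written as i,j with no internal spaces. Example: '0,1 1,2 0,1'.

Collision at t=2/5: particles 2 and 3 swap velocities; positions: p0=-6/5 p1=31/5 p2=57/5 p3=57/5; velocities now: v0=-3 v1=-2 v2=-4 v3=1
Collision at t=3: particles 1 and 2 swap velocities; positions: p0=-9 p1=1 p2=1 p3=14; velocities now: v0=-3 v1=-4 v2=-2 v3=1
Collision at t=13: particles 0 and 1 swap velocities; positions: p0=-39 p1=-39 p2=-19 p3=24; velocities now: v0=-4 v1=-3 v2=-2 v3=1

Answer: 2,3 1,2 0,1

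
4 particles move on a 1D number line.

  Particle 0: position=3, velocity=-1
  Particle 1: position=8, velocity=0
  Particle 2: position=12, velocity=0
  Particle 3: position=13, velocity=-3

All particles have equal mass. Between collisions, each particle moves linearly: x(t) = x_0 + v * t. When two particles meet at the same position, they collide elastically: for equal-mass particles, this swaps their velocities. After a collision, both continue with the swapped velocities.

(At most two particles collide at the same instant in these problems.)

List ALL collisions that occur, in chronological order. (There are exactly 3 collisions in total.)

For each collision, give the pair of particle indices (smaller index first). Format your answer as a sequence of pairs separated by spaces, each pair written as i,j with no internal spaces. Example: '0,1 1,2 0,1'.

Answer: 2,3 1,2 0,1

Derivation:
Collision at t=1/3: particles 2 and 3 swap velocities; positions: p0=8/3 p1=8 p2=12 p3=12; velocities now: v0=-1 v1=0 v2=-3 v3=0
Collision at t=5/3: particles 1 and 2 swap velocities; positions: p0=4/3 p1=8 p2=8 p3=12; velocities now: v0=-1 v1=-3 v2=0 v3=0
Collision at t=5: particles 0 and 1 swap velocities; positions: p0=-2 p1=-2 p2=8 p3=12; velocities now: v0=-3 v1=-1 v2=0 v3=0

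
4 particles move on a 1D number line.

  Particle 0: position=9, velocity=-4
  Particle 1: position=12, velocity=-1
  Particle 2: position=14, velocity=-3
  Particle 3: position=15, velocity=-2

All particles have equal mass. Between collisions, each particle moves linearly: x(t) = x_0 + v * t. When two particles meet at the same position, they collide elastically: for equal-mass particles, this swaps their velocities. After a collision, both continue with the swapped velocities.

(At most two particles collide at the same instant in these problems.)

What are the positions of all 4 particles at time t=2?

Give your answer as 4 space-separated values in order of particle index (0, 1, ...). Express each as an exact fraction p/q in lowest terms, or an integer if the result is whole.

Answer: 1 8 10 11

Derivation:
Collision at t=1: particles 1 and 2 swap velocities; positions: p0=5 p1=11 p2=11 p3=13; velocities now: v0=-4 v1=-3 v2=-1 v3=-2
Advance to t=2 (no further collisions before then); velocities: v0=-4 v1=-3 v2=-1 v3=-2; positions = 1 8 10 11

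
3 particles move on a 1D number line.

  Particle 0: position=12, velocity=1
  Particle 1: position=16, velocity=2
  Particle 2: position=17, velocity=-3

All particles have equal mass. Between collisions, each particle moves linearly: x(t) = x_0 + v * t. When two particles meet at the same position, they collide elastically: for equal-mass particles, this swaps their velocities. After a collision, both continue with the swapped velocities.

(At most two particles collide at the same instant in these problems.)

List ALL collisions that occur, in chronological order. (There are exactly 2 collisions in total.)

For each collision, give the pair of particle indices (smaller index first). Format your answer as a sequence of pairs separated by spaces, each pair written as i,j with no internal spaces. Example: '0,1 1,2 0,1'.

Answer: 1,2 0,1

Derivation:
Collision at t=1/5: particles 1 and 2 swap velocities; positions: p0=61/5 p1=82/5 p2=82/5; velocities now: v0=1 v1=-3 v2=2
Collision at t=5/4: particles 0 and 1 swap velocities; positions: p0=53/4 p1=53/4 p2=37/2; velocities now: v0=-3 v1=1 v2=2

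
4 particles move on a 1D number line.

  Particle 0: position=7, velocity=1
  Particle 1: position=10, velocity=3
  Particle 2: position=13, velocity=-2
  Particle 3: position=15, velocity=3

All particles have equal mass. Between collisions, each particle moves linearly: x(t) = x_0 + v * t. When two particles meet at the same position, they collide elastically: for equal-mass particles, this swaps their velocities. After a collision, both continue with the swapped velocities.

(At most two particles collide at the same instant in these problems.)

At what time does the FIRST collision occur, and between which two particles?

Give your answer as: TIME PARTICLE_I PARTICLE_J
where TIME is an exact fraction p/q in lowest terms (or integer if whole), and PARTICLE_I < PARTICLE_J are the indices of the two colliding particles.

Pair (0,1): pos 7,10 vel 1,3 -> not approaching (rel speed -2 <= 0)
Pair (1,2): pos 10,13 vel 3,-2 -> gap=3, closing at 5/unit, collide at t=3/5
Pair (2,3): pos 13,15 vel -2,3 -> not approaching (rel speed -5 <= 0)
Earliest collision: t=3/5 between 1 and 2

Answer: 3/5 1 2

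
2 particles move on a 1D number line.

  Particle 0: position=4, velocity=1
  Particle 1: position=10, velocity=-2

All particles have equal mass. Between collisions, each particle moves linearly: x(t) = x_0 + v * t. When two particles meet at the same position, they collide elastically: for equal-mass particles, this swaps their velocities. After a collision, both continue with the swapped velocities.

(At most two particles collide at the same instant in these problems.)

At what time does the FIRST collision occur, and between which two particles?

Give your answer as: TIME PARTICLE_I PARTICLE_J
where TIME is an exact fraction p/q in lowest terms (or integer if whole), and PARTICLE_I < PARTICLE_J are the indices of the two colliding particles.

Pair (0,1): pos 4,10 vel 1,-2 -> gap=6, closing at 3/unit, collide at t=2
Earliest collision: t=2 between 0 and 1

Answer: 2 0 1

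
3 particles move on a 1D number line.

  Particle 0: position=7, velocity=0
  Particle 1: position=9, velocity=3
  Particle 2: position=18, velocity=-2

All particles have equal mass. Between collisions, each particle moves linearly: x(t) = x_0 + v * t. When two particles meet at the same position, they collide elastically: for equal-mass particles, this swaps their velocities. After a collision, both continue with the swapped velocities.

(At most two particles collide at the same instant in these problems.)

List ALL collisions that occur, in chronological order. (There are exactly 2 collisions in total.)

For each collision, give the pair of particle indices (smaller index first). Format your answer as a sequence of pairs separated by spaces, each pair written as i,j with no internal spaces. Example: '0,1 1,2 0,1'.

Answer: 1,2 0,1

Derivation:
Collision at t=9/5: particles 1 and 2 swap velocities; positions: p0=7 p1=72/5 p2=72/5; velocities now: v0=0 v1=-2 v2=3
Collision at t=11/2: particles 0 and 1 swap velocities; positions: p0=7 p1=7 p2=51/2; velocities now: v0=-2 v1=0 v2=3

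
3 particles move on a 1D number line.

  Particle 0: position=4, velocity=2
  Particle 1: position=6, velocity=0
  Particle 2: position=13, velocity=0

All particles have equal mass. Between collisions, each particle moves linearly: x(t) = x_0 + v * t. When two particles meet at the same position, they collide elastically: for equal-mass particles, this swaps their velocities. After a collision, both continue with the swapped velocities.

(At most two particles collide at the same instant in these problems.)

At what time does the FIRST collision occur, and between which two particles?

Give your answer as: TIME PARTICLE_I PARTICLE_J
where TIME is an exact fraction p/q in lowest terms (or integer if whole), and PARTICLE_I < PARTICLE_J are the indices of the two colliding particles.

Answer: 1 0 1

Derivation:
Pair (0,1): pos 4,6 vel 2,0 -> gap=2, closing at 2/unit, collide at t=1
Pair (1,2): pos 6,13 vel 0,0 -> not approaching (rel speed 0 <= 0)
Earliest collision: t=1 between 0 and 1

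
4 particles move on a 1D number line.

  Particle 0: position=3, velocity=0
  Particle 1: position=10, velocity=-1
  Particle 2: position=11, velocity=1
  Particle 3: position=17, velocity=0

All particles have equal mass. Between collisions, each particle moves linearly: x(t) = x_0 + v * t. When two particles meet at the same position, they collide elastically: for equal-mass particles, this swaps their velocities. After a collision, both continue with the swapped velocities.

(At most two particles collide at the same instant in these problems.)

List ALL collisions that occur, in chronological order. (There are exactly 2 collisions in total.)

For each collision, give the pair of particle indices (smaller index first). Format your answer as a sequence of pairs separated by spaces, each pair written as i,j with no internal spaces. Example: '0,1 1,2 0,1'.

Answer: 2,3 0,1

Derivation:
Collision at t=6: particles 2 and 3 swap velocities; positions: p0=3 p1=4 p2=17 p3=17; velocities now: v0=0 v1=-1 v2=0 v3=1
Collision at t=7: particles 0 and 1 swap velocities; positions: p0=3 p1=3 p2=17 p3=18; velocities now: v0=-1 v1=0 v2=0 v3=1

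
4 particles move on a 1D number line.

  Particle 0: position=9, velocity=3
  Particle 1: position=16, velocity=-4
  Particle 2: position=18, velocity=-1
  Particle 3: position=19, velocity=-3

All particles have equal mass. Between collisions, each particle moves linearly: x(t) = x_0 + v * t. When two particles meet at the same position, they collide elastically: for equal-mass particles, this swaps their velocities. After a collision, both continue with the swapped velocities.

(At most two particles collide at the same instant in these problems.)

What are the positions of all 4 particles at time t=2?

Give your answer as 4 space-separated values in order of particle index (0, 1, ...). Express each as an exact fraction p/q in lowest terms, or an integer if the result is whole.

Collision at t=1/2: particles 2 and 3 swap velocities; positions: p0=21/2 p1=14 p2=35/2 p3=35/2; velocities now: v0=3 v1=-4 v2=-3 v3=-1
Collision at t=1: particles 0 and 1 swap velocities; positions: p0=12 p1=12 p2=16 p3=17; velocities now: v0=-4 v1=3 v2=-3 v3=-1
Collision at t=5/3: particles 1 and 2 swap velocities; positions: p0=28/3 p1=14 p2=14 p3=49/3; velocities now: v0=-4 v1=-3 v2=3 v3=-1
Advance to t=2 (no further collisions before then); velocities: v0=-4 v1=-3 v2=3 v3=-1; positions = 8 13 15 16

Answer: 8 13 15 16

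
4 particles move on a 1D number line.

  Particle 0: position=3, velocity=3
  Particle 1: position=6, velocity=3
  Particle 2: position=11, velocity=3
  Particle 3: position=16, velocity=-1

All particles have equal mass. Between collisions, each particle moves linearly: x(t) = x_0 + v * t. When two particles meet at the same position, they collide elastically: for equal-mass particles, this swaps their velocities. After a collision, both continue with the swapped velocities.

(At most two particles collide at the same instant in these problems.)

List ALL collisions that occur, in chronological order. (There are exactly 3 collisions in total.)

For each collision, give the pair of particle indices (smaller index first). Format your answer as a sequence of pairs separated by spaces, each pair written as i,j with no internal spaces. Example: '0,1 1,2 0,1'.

Collision at t=5/4: particles 2 and 3 swap velocities; positions: p0=27/4 p1=39/4 p2=59/4 p3=59/4; velocities now: v0=3 v1=3 v2=-1 v3=3
Collision at t=5/2: particles 1 and 2 swap velocities; positions: p0=21/2 p1=27/2 p2=27/2 p3=37/2; velocities now: v0=3 v1=-1 v2=3 v3=3
Collision at t=13/4: particles 0 and 1 swap velocities; positions: p0=51/4 p1=51/4 p2=63/4 p3=83/4; velocities now: v0=-1 v1=3 v2=3 v3=3

Answer: 2,3 1,2 0,1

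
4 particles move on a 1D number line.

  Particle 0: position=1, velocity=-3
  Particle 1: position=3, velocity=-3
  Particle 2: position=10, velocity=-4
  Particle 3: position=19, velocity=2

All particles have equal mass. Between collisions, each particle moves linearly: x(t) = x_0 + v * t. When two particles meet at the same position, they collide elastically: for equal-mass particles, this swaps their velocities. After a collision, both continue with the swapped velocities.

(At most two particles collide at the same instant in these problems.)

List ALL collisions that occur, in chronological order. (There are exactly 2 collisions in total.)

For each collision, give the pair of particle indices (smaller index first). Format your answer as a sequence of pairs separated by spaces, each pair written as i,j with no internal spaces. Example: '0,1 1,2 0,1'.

Collision at t=7: particles 1 and 2 swap velocities; positions: p0=-20 p1=-18 p2=-18 p3=33; velocities now: v0=-3 v1=-4 v2=-3 v3=2
Collision at t=9: particles 0 and 1 swap velocities; positions: p0=-26 p1=-26 p2=-24 p3=37; velocities now: v0=-4 v1=-3 v2=-3 v3=2

Answer: 1,2 0,1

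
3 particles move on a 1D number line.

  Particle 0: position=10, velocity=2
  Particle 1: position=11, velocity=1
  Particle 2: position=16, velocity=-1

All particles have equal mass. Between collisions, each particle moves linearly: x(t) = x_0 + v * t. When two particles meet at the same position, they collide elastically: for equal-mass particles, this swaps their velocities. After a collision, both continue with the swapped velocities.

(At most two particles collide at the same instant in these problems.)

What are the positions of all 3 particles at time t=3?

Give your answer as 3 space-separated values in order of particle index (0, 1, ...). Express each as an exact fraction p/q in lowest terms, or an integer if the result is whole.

Collision at t=1: particles 0 and 1 swap velocities; positions: p0=12 p1=12 p2=15; velocities now: v0=1 v1=2 v2=-1
Collision at t=2: particles 1 and 2 swap velocities; positions: p0=13 p1=14 p2=14; velocities now: v0=1 v1=-1 v2=2
Collision at t=5/2: particles 0 and 1 swap velocities; positions: p0=27/2 p1=27/2 p2=15; velocities now: v0=-1 v1=1 v2=2
Advance to t=3 (no further collisions before then); velocities: v0=-1 v1=1 v2=2; positions = 13 14 16

Answer: 13 14 16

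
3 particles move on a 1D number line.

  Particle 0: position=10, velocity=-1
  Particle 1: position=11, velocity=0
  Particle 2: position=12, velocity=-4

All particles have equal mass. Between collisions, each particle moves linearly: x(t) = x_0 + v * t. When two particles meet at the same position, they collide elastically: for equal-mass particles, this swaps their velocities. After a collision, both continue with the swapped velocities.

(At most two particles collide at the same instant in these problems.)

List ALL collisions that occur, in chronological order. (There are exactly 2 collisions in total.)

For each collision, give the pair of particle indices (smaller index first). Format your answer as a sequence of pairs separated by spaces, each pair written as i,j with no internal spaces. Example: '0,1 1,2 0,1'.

Answer: 1,2 0,1

Derivation:
Collision at t=1/4: particles 1 and 2 swap velocities; positions: p0=39/4 p1=11 p2=11; velocities now: v0=-1 v1=-4 v2=0
Collision at t=2/3: particles 0 and 1 swap velocities; positions: p0=28/3 p1=28/3 p2=11; velocities now: v0=-4 v1=-1 v2=0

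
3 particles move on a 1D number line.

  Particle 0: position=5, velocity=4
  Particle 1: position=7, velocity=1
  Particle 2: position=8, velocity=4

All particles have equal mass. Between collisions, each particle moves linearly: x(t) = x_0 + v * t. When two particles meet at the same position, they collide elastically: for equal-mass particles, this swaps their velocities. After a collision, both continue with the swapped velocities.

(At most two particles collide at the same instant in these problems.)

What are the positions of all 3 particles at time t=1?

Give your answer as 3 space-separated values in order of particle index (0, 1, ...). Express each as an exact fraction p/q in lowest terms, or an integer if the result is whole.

Collision at t=2/3: particles 0 and 1 swap velocities; positions: p0=23/3 p1=23/3 p2=32/3; velocities now: v0=1 v1=4 v2=4
Advance to t=1 (no further collisions before then); velocities: v0=1 v1=4 v2=4; positions = 8 9 12

Answer: 8 9 12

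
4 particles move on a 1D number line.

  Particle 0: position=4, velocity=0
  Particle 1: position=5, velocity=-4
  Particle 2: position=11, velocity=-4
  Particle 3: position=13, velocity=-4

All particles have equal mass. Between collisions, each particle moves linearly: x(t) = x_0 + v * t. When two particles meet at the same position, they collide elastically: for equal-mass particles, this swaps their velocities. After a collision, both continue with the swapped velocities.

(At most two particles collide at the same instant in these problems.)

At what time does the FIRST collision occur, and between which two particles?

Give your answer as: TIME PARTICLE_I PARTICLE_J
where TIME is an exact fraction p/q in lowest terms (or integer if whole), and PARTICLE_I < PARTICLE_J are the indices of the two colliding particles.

Answer: 1/4 0 1

Derivation:
Pair (0,1): pos 4,5 vel 0,-4 -> gap=1, closing at 4/unit, collide at t=1/4
Pair (1,2): pos 5,11 vel -4,-4 -> not approaching (rel speed 0 <= 0)
Pair (2,3): pos 11,13 vel -4,-4 -> not approaching (rel speed 0 <= 0)
Earliest collision: t=1/4 between 0 and 1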